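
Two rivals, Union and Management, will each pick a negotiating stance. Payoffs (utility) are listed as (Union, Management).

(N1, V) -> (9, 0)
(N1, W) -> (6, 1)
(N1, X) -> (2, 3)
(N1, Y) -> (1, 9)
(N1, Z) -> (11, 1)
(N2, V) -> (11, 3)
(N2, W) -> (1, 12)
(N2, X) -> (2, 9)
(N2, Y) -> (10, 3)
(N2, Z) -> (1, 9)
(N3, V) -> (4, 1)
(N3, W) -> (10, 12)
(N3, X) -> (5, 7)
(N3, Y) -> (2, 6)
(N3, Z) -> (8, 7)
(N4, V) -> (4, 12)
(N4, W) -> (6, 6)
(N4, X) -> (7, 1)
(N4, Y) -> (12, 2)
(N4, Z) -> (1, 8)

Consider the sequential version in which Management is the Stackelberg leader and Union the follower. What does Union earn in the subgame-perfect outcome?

10

Work backward from Union's decision.
- V → Union plays N2 (best of 9, 11, 4, 4); Management gets 3.
- W → Union plays N3 (best of 6, 1, 10, 6); Management gets 12.
- X → Union plays N4 (best of 2, 2, 5, 7); Management gets 1.
- Y → Union plays N4 (best of 1, 10, 2, 12); Management gets 2.
- Z → Union plays N1 (best of 11, 1, 8, 1); Management gets 1.
Among 3, 12, 1, 2, 1, the best is 12 at W. Subgame-perfect outcome: (N3, W) with payoffs (10, 12).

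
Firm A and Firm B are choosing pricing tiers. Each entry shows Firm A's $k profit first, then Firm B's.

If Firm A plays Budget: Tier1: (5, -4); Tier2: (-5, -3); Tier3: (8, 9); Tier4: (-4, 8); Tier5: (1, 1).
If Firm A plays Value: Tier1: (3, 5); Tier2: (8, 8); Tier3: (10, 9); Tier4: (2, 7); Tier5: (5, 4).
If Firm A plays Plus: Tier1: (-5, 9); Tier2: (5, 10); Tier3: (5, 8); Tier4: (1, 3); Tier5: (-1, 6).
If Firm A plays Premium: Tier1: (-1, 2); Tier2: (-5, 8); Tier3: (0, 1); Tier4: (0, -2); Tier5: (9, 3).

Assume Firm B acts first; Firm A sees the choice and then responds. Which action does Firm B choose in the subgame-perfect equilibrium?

Tier3

Work backward from Firm A's decision.
- Tier1: BR = Budget, leader payoff -4.
- Tier2: BR = Value, leader payoff 8.
- Tier3: BR = Value, leader payoff 9.
- Tier4: BR = Value, leader payoff 7.
- Tier5: BR = Premium, leader payoff 3.
Firm B's induced payoffs are -4, 8, 9, 7, 3, so Firm B commits to Tier3. Subgame-perfect outcome: (Value, Tier3) with payoffs (10, 9).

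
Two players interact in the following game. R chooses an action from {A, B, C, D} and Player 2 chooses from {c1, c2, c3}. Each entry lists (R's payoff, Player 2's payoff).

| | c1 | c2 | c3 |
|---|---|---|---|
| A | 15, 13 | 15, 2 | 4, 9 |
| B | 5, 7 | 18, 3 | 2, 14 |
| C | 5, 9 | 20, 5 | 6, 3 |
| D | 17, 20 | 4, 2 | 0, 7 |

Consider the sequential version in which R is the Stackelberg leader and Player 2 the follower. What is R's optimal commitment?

Work backward from Player 2's decision.
- A: BR = c1, leader payoff 15.
- B: BR = c3, leader payoff 2.
- C: BR = c1, leader payoff 5.
- D: BR = c1, leader payoff 17.
Among 15, 2, 5, 17, the best is 17 at D. Subgame-perfect outcome: (D, c1) with payoffs (17, 20).

D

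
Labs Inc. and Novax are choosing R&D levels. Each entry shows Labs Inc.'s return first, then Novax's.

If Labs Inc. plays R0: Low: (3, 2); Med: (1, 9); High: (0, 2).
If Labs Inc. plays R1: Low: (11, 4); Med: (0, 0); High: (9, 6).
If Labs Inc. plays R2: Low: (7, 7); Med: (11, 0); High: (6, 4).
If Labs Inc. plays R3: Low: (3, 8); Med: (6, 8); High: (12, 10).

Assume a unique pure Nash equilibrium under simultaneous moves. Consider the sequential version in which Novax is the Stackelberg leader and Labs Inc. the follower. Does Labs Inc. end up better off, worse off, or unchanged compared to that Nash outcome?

unchanged

Work backward from Labs Inc.'s decision.
- Low: Labs Inc. compares 3, 11, 7, 3 and picks R1; Novax would get 4.
- Med: Labs Inc. compares 1, 0, 11, 6 and picks R2; Novax would get 0.
- High: Labs Inc. compares 0, 9, 6, 12 and picks R3; Novax would get 10.
Among 4, 0, 10, the best is 10 at High. Subgame-perfect outcome: (R3, High) with payoffs (12, 10).
Under simultaneous play:
Labs Inc.'s best replies: Low→R1; Med→R2; High→R3.
Novax's best replies: R0→Med; R1→High; R2→Low; R3→High.
Only (R3, High) has each player best-responding; Nash payoffs (12, 10).
Labs Inc. earns 12 sequentially versus 12 at the Nash outcome: unchanged.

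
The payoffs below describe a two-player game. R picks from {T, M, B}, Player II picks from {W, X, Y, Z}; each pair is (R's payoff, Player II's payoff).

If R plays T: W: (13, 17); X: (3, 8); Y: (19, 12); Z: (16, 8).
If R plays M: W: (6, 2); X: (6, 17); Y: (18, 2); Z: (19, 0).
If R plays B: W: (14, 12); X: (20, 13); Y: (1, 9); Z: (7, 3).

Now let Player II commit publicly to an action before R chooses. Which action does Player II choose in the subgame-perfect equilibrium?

Backward induction with Player II moving first.
- W → R plays B (best of 13, 6, 14); Player II gets 12.
- X → R plays B (best of 3, 6, 20); Player II gets 13.
- Y → R plays T (best of 19, 18, 1); Player II gets 12.
- Z → R plays M (best of 16, 19, 7); Player II gets 0.
Player II's induced payoffs are 12, 13, 12, 0, so Player II commits to X. Subgame-perfect outcome: (B, X) with payoffs (20, 13).

X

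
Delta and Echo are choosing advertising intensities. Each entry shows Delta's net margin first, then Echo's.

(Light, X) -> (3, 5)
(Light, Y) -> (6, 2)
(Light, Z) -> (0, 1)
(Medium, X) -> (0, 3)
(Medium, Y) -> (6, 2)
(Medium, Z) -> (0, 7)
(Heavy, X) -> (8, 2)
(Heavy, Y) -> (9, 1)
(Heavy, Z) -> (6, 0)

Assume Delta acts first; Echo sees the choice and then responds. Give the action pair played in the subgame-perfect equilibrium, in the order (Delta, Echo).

(Heavy, X)

Backward induction with Delta moving first.
- Light: BR = X, leader payoff 3.
- Medium: BR = Z, leader payoff 0.
- Heavy: BR = X, leader payoff 8.
Maximizing over 3, 0, 8, Delta chooses Heavy. Subgame-perfect outcome: (Heavy, X) with payoffs (8, 2).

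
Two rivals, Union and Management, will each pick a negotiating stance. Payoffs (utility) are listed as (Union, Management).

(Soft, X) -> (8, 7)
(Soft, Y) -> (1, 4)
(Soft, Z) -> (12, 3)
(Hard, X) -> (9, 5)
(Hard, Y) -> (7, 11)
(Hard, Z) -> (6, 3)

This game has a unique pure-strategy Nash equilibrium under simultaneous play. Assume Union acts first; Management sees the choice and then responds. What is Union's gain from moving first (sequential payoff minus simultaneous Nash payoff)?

Backward induction with Union moving first.
- Soft: Management compares 7, 4, 3 and picks X; Union would get 8.
- Hard: Management compares 5, 11, 3 and picks Y; Union would get 7.
Among 8, 7, the best is 8 at Soft. Subgame-perfect outcome: (Soft, X) with payoffs (8, 7).
Under simultaneous play:
Union's best replies: X→Hard; Y→Hard; Z→Soft.
Management's best replies: Soft→X; Hard→Y.
Only (Hard, Y) has each player best-responding; Nash payoffs (7, 11).
Union's commitment gain: 8 − 7 = 1.

1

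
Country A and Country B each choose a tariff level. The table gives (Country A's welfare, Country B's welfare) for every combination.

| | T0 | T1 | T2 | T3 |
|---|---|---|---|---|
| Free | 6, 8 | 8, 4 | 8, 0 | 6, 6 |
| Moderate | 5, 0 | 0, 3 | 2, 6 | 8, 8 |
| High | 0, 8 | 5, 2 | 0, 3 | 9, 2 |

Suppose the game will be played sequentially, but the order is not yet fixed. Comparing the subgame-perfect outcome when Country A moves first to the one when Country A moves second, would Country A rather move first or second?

first

If Country A leads: Country B's best replies are Free→T0, Moderate→T3, High→T0; Country A's induced payoffs 6, 8, 0; outcome (Moderate, T3), payoffs (8, 8).
If Country B leads: Country A's best replies are T0→Free, T1→Free, T2→Free, T3→High; Country B's induced payoffs 8, 4, 0, 2; outcome (Free, T0), payoffs (6, 8).
Country A gets 8 moving first and 6 moving second, so Country A prefers to move first.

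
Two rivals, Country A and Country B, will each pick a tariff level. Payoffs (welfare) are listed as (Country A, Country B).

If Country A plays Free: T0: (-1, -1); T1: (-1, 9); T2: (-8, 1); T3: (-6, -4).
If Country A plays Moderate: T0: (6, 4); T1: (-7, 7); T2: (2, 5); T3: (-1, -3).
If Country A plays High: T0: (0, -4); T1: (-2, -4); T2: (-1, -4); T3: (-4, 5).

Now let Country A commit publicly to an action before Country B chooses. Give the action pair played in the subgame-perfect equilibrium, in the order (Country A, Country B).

Work backward from Country B's decision.
- Free: Country B compares -1, 9, 1, -4 and picks T1; Country A would get -1.
- Moderate: Country B compares 4, 7, 5, -3 and picks T1; Country A would get -7.
- High: Country B compares -4, -4, -4, 5 and picks T3; Country A would get -4.
Country A's induced payoffs are -1, -7, -4, so Country A commits to Free. Subgame-perfect outcome: (Free, T1) with payoffs (-1, 9).

(Free, T1)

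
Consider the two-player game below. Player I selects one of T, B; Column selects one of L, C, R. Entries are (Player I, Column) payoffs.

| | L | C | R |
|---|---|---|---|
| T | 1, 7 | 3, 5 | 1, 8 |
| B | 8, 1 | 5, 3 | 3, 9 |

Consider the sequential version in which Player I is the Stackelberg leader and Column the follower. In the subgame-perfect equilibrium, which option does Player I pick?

Solve by backward induction (Player I leads).
- T → Column plays R (best of 7, 5, 8); Player I gets 1.
- B → Column plays R (best of 1, 3, 9); Player I gets 3.
Among 1, 3, the best is 3 at B. Subgame-perfect outcome: (B, R) with payoffs (3, 9).

B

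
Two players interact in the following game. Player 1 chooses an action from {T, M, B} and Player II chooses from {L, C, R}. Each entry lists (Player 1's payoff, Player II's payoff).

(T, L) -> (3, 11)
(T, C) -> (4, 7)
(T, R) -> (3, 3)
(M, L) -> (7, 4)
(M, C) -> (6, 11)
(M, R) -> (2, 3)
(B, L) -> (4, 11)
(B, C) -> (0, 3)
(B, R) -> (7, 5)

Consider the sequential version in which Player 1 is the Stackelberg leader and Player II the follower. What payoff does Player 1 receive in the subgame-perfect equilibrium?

Work backward from Player II's decision.
- T → Player II plays L (best of 11, 7, 3); Player 1 gets 3.
- M → Player II plays C (best of 4, 11, 3); Player 1 gets 6.
- B → Player II plays L (best of 11, 3, 5); Player 1 gets 4.
Among 3, 6, 4, the best is 6 at M. Subgame-perfect outcome: (M, C) with payoffs (6, 11).

6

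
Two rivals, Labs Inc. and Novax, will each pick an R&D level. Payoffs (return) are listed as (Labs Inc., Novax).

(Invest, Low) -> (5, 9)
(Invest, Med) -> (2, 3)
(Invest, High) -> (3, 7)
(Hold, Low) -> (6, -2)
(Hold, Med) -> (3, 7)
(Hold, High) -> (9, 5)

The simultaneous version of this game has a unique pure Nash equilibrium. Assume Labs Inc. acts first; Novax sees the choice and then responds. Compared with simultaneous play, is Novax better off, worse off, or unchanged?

Novax best-responds to each possible Labs Inc. move:
- Invest: Novax compares 9, 3, 7 and picks Low; Labs Inc. would get 5.
- Hold: Novax compares -2, 7, 5 and picks Med; Labs Inc. would get 3.
Among 5, 3, the best is 5 at Invest. Subgame-perfect outcome: (Invest, Low) with payoffs (5, 9).
For the simultaneous game, intersect best replies.
Labs Inc.'s best replies: Low→Hold; Med→Hold; High→Hold.
Novax's best replies: Invest→Low; Hold→Med.
Only (Hold, Med) has each player best-responding; Nash payoffs (3, 7).
Novax earns 9 sequentially versus 7 at the Nash outcome: better off.

better off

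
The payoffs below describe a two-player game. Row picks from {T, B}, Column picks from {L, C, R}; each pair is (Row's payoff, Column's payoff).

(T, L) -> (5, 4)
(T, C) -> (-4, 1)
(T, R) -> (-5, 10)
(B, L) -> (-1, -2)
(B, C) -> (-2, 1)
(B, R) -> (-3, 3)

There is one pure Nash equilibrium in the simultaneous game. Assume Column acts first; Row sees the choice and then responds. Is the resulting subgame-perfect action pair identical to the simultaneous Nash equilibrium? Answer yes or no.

Row best-responds to each possible Column move:
- L → Row plays T (best of 5, -1); Column gets 4.
- C → Row plays B (best of -4, -2); Column gets 1.
- R → Row plays B (best of -5, -3); Column gets 3.
Column's induced payoffs are 4, 1, 3, so Column commits to L. Subgame-perfect outcome: (T, L) with payoffs (5, 4).
For the simultaneous game, intersect best replies.
Row's best replies: L→T; C→B; R→B.
Column's best replies: T→R; B→R.
The unique mutual best reply is (B, R), giving (-3, 3).
Sequential outcome (T, L) differs from the Nash profile (B, R).

no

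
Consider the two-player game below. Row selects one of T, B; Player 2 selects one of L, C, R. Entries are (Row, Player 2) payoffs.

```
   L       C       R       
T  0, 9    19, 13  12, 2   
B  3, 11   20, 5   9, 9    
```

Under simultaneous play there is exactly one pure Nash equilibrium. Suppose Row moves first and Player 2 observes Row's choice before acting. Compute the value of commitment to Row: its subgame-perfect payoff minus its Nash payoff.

16

Backward induction with Row moving first.
- T: BR = C, leader payoff 19.
- B: BR = L, leader payoff 3.
Among 19, 3, the best is 19 at T. Subgame-perfect outcome: (T, C) with payoffs (19, 13).
Now find the simultaneous Nash equilibrium.
Row's best replies: L→B; C→B; R→T.
Player 2's best replies: T→C; B→L.
The unique mutual best reply is (B, L), giving (3, 11).
Row's commitment gain: 19 − 3 = 16.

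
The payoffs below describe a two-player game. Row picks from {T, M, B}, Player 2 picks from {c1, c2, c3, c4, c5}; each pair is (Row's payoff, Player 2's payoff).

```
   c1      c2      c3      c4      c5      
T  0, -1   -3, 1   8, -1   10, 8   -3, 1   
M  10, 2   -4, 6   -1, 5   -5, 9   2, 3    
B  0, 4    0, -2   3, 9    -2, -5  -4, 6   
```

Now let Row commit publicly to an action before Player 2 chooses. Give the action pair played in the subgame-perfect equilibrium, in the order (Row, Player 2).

(T, c4)

Player 2 best-responds to each possible Row move:
- T → Player 2 plays c4 (best of -1, 1, -1, 8, 1); Row gets 10.
- M → Player 2 plays c4 (best of 2, 6, 5, 9, 3); Row gets -5.
- B → Player 2 plays c3 (best of 4, -2, 9, -5, 6); Row gets 3.
Among 10, -5, 3, the best is 10 at T. Subgame-perfect outcome: (T, c4) with payoffs (10, 8).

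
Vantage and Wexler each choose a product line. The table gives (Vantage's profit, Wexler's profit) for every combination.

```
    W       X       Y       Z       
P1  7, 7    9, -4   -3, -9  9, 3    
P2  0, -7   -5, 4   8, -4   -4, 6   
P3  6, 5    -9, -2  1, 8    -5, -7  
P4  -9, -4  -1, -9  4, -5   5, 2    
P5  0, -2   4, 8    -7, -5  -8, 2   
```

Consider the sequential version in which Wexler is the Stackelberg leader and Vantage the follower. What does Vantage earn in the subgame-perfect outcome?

Work backward from Vantage's decision.
- W: BR = P1, leader payoff 7.
- X: BR = P1, leader payoff -4.
- Y: BR = P2, leader payoff -4.
- Z: BR = P1, leader payoff 3.
Wexler's induced payoffs are 7, -4, -4, 3, so Wexler commits to W. Subgame-perfect outcome: (P1, W) with payoffs (7, 7).

7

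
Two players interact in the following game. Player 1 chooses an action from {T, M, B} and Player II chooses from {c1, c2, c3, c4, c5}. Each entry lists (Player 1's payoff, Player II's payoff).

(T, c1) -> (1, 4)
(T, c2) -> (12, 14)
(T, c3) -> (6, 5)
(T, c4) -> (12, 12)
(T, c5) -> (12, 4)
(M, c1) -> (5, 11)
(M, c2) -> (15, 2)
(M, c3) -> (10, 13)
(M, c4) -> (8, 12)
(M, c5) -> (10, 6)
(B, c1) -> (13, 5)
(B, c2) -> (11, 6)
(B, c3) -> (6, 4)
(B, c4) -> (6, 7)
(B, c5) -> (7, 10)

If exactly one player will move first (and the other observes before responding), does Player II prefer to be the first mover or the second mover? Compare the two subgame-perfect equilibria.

second

If Player 1 leads: Player II's best replies are T→c2, M→c3, B→c5; Player 1's induced payoffs 12, 10, 7; outcome (T, c2), payoffs (12, 14).
If Player II leads: Player 1's best replies are c1→B, c2→M, c3→M, c4→T, c5→T; Player II's induced payoffs 5, 2, 13, 12, 4; outcome (M, c3), payoffs (10, 13).
Player II gets 13 moving first and 14 moving second, so Player II prefers to move second.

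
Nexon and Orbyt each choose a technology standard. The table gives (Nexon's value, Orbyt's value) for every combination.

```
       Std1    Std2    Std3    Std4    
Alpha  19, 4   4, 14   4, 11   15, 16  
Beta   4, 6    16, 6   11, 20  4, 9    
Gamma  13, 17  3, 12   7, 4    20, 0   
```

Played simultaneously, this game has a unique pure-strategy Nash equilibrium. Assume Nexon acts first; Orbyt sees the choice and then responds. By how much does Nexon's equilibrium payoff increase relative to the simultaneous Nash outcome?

Work backward from Orbyt's decision.
- Alpha: Orbyt compares 4, 14, 11, 16 and picks Std4; Nexon would get 15.
- Beta: Orbyt compares 6, 6, 20, 9 and picks Std3; Nexon would get 11.
- Gamma: Orbyt compares 17, 12, 4, 0 and picks Std1; Nexon would get 13.
Among 15, 11, 13, the best is 15 at Alpha. Subgame-perfect outcome: (Alpha, Std4) with payoffs (15, 16).
For the simultaneous game, intersect best replies.
Nexon's best replies: Std1→Alpha; Std2→Beta; Std3→Beta; Std4→Gamma.
Orbyt's best replies: Alpha→Std4; Beta→Std3; Gamma→Std1.
Only (Beta, Std3) has each player best-responding; Nash payoffs (11, 20).
Nexon's commitment gain: 15 − 11 = 4.

4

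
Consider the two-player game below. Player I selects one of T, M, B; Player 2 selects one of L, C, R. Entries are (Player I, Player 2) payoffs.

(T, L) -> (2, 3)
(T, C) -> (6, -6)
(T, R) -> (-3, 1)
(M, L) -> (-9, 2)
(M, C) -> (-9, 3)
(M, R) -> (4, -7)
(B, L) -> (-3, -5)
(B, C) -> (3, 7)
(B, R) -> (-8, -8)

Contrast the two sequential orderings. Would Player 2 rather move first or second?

second

If Player I leads: Player 2's best replies are T→L, M→C, B→C; Player I's induced payoffs 2, -9, 3; outcome (B, C), payoffs (3, 7).
If Player 2 leads: Player I's best replies are L→T, C→T, R→M; Player 2's induced payoffs 3, -6, -7; outcome (T, L), payoffs (2, 3).
Player 2 gets 3 moving first and 7 moving second, so Player 2 prefers to move second.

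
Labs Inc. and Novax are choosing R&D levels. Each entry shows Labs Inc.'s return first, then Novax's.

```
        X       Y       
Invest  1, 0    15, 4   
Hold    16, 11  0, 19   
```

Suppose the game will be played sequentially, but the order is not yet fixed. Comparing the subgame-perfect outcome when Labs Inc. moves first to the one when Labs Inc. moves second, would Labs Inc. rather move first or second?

second

If Labs Inc. leads: Novax's best replies are Invest→Y, Hold→Y; Labs Inc.'s induced payoffs 15, 0; outcome (Invest, Y), payoffs (15, 4).
If Novax leads: Labs Inc.'s best replies are X→Hold, Y→Invest; Novax's induced payoffs 11, 4; outcome (Hold, X), payoffs (16, 11).
Labs Inc. gets 15 moving first and 16 moving second, so Labs Inc. prefers to move second.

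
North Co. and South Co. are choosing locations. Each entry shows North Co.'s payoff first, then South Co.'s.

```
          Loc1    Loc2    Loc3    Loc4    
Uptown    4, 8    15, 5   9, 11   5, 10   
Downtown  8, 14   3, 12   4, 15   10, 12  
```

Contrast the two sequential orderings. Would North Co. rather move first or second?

first

If North Co. leads: South Co.'s best replies are Uptown→Loc3, Downtown→Loc3; North Co.'s induced payoffs 9, 4; outcome (Uptown, Loc3), payoffs (9, 11).
If South Co. leads: North Co.'s best replies are Loc1→Downtown, Loc2→Uptown, Loc3→Uptown, Loc4→Downtown; South Co.'s induced payoffs 14, 5, 11, 12; outcome (Downtown, Loc1), payoffs (8, 14).
North Co. gets 9 moving first and 8 moving second, so North Co. prefers to move first.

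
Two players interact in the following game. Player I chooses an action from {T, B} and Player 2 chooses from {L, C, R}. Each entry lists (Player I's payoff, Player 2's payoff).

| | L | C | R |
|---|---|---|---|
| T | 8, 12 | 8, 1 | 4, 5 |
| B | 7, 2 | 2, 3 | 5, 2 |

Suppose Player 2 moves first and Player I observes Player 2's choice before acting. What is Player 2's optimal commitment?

L

Solve by backward induction (Player 2 leads).
- L: Player I compares 8, 7 and picks T; Player 2 would get 12.
- C: Player I compares 8, 2 and picks T; Player 2 would get 1.
- R: Player I compares 4, 5 and picks B; Player 2 would get 2.
Player 2's induced payoffs are 12, 1, 2, so Player 2 commits to L. Subgame-perfect outcome: (T, L) with payoffs (8, 12).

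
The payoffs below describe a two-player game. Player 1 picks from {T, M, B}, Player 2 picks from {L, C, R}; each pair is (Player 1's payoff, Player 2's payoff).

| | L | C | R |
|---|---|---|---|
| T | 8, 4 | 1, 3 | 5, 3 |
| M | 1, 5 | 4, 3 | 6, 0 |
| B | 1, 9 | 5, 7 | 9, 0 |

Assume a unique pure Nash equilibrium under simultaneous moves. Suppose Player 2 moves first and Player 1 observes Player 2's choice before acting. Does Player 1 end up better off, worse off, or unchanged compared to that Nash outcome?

Work backward from Player 1's decision.
- L: BR = T, leader payoff 4.
- C: BR = B, leader payoff 7.
- R: BR = B, leader payoff 0.
Player 2's induced payoffs are 4, 7, 0, so Player 2 commits to C. Subgame-perfect outcome: (B, C) with payoffs (5, 7).
Now find the simultaneous Nash equilibrium.
Player 1's best replies: L→T; C→B; R→B.
Player 2's best replies: T→L; M→L; B→L.
The unique mutual best reply is (T, L), giving (8, 4).
Player 1 earns 5 sequentially versus 8 at the Nash outcome: worse off.

worse off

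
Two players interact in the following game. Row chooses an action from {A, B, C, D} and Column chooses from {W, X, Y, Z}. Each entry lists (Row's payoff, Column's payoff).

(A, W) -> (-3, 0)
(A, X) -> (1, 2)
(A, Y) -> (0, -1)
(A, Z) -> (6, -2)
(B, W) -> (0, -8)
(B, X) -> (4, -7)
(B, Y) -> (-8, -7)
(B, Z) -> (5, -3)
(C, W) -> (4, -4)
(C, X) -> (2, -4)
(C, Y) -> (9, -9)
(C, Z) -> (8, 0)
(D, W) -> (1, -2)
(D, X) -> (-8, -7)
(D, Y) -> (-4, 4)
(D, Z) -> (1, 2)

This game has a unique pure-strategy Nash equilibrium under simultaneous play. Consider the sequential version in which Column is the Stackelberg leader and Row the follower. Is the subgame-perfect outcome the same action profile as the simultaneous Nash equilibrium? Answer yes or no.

yes

Row best-responds to each possible Column move:
- W → Row plays C (best of -3, 0, 4, 1); Column gets -4.
- X → Row plays B (best of 1, 4, 2, -8); Column gets -7.
- Y → Row plays C (best of 0, -8, 9, -4); Column gets -9.
- Z → Row plays C (best of 6, 5, 8, 1); Column gets 0.
Maximizing over -4, -7, -9, 0, Column chooses Z. Subgame-perfect outcome: (C, Z) with payoffs (8, 0).
For the simultaneous game, intersect best replies.
Row's best replies: W→C; X→B; Y→C; Z→C.
Column's best replies: A→X; B→Z; C→Z; D→Y.
The unique mutual best reply is (C, Z), giving (8, 0).
Sequential outcome (C, Z) coincides with the Nash profile (C, Z).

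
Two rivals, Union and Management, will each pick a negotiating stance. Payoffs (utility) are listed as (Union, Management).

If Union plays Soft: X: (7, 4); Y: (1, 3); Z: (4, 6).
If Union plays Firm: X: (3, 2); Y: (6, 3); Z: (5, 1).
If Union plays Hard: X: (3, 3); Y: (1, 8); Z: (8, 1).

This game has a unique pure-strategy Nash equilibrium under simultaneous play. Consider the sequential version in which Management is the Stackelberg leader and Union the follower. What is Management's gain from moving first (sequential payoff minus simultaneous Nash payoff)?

1

Solve by backward induction (Management leads).
- X: BR = Soft, leader payoff 4.
- Y: BR = Firm, leader payoff 3.
- Z: BR = Hard, leader payoff 1.
Among 4, 3, 1, the best is 4 at X. Subgame-perfect outcome: (Soft, X) with payoffs (7, 4).
Under simultaneous play:
Union's best replies: X→Soft; Y→Firm; Z→Hard.
Management's best replies: Soft→Z; Firm→Y; Hard→Y.
Only (Firm, Y) has each player best-responding; Nash payoffs (6, 3).
Management's commitment gain: 4 − 3 = 1.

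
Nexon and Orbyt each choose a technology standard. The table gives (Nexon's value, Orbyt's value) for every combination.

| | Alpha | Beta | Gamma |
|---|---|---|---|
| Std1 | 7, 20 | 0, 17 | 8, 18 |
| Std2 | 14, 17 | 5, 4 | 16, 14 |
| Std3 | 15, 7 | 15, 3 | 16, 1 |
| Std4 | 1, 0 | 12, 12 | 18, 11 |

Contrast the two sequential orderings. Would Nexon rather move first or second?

If Nexon leads: Orbyt's best replies are Std1→Alpha, Std2→Alpha, Std3→Alpha, Std4→Beta; Nexon's induced payoffs 7, 14, 15, 12; outcome (Std3, Alpha), payoffs (15, 7).
If Orbyt leads: Nexon's best replies are Alpha→Std3, Beta→Std3, Gamma→Std4; Orbyt's induced payoffs 7, 3, 11; outcome (Std4, Gamma), payoffs (18, 11).
Nexon gets 15 moving first and 18 moving second, so Nexon prefers to move second.

second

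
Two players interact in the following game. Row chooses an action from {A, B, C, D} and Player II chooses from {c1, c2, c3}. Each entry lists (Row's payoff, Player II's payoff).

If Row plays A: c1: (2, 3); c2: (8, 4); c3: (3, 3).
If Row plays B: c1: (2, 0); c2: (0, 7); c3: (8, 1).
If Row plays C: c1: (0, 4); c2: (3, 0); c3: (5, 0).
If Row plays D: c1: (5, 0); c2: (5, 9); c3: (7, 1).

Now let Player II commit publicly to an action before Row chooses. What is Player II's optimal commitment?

Row best-responds to each possible Player II move:
- c1: BR = D, leader payoff 0.
- c2: BR = A, leader payoff 4.
- c3: BR = B, leader payoff 1.
Player II's induced payoffs are 0, 4, 1, so Player II commits to c2. Subgame-perfect outcome: (A, c2) with payoffs (8, 4).

c2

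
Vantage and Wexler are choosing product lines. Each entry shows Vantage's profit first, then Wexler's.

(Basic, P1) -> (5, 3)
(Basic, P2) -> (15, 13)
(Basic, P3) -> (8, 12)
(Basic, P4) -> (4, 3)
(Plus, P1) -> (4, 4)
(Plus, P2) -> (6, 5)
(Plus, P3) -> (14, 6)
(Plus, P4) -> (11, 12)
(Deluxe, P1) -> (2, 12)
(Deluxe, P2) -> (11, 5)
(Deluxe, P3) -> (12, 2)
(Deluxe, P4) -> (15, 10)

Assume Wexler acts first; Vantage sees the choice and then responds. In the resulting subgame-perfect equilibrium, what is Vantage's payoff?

Vantage best-responds to each possible Wexler move:
- P1 → Vantage plays Basic (best of 5, 4, 2); Wexler gets 3.
- P2 → Vantage plays Basic (best of 15, 6, 11); Wexler gets 13.
- P3 → Vantage plays Plus (best of 8, 14, 12); Wexler gets 6.
- P4 → Vantage plays Deluxe (best of 4, 11, 15); Wexler gets 10.
Wexler's induced payoffs are 3, 13, 6, 10, so Wexler commits to P2. Subgame-perfect outcome: (Basic, P2) with payoffs (15, 13).

15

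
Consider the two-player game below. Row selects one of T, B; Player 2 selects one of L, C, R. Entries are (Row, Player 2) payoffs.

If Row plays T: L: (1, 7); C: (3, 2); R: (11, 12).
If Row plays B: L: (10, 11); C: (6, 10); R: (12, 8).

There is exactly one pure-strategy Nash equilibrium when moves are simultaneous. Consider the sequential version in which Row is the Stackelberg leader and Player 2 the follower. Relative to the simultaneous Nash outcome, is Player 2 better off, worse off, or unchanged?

Backward induction with Row moving first.
- T: Player 2 compares 7, 2, 12 and picks R; Row would get 11.
- B: Player 2 compares 11, 10, 8 and picks L; Row would get 10.
Among 11, 10, the best is 11 at T. Subgame-perfect outcome: (T, R) with payoffs (11, 12).
Under simultaneous play:
Row's best replies: L→B; C→B; R→B.
Player 2's best replies: T→R; B→L.
The unique mutual best reply is (B, L), giving (10, 11).
Player 2 earns 12 sequentially versus 11 at the Nash outcome: better off.

better off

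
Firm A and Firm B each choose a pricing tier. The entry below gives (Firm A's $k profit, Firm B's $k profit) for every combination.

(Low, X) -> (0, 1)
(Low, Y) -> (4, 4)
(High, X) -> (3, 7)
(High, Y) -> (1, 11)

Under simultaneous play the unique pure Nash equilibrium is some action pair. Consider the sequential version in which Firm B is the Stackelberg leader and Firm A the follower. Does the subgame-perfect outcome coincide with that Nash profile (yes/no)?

no

Solve by backward induction (Firm B leads).
- X: BR = High, leader payoff 7.
- Y: BR = Low, leader payoff 4.
Firm B's induced payoffs are 7, 4, so Firm B commits to X. Subgame-perfect outcome: (High, X) with payoffs (3, 7).
Now find the simultaneous Nash equilibrium.
Firm A's best replies: X→High; Y→Low.
Firm B's best replies: Low→Y; High→Y.
Only (Low, Y) has each player best-responding; Nash payoffs (4, 4).
Sequential outcome (High, X) differs from the Nash profile (Low, Y).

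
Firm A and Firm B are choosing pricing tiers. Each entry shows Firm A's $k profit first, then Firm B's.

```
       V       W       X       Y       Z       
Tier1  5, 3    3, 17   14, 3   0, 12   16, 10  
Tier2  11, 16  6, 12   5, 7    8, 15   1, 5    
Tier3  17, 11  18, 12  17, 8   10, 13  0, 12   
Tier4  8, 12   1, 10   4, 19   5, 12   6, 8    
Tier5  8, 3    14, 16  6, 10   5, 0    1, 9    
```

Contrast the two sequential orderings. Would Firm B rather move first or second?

second

If Firm A leads: Firm B's best replies are Tier1→W, Tier2→V, Tier3→Y, Tier4→X, Tier5→W; Firm A's induced payoffs 3, 11, 10, 4, 14; outcome (Tier5, W), payoffs (14, 16).
If Firm B leads: Firm A's best replies are V→Tier3, W→Tier3, X→Tier3, Y→Tier3, Z→Tier1; Firm B's induced payoffs 11, 12, 8, 13, 10; outcome (Tier3, Y), payoffs (10, 13).
Firm B gets 13 moving first and 16 moving second, so Firm B prefers to move second.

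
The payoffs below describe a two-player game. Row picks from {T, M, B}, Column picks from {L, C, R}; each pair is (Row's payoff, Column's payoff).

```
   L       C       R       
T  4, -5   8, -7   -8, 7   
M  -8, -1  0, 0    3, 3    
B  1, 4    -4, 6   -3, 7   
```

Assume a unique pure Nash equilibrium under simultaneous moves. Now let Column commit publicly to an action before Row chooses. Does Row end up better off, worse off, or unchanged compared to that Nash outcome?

Backward induction with Column moving first.
- L: Row compares 4, -8, 1 and picks T; Column would get -5.
- C: Row compares 8, 0, -4 and picks T; Column would get -7.
- R: Row compares -8, 3, -3 and picks M; Column would get 3.
Among -5, -7, 3, the best is 3 at R. Subgame-perfect outcome: (M, R) with payoffs (3, 3).
Now find the simultaneous Nash equilibrium.
Row's best replies: L→T; C→T; R→M.
Column's best replies: T→R; M→R; B→R.
Only (M, R) has each player best-responding; Nash payoffs (3, 3).
Row earns 3 sequentially versus 3 at the Nash outcome: unchanged.

unchanged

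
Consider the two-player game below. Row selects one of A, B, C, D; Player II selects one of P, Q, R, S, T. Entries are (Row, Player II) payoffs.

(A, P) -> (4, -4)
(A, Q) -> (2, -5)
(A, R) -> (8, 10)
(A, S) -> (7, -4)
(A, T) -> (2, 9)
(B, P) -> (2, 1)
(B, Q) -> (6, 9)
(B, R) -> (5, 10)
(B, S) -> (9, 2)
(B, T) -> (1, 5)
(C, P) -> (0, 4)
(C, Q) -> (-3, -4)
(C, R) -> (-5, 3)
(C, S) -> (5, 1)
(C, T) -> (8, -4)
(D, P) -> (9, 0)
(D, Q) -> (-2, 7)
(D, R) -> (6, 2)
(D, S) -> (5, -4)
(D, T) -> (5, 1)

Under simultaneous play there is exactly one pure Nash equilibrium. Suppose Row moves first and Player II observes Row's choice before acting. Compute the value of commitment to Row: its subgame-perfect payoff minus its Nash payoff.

Work backward from Player II's decision.
- A: Player II compares -4, -5, 10, -4, 9 and picks R; Row would get 8.
- B: Player II compares 1, 9, 10, 2, 5 and picks R; Row would get 5.
- C: Player II compares 4, -4, 3, 1, -4 and picks P; Row would get 0.
- D: Player II compares 0, 7, 2, -4, 1 and picks Q; Row would get -2.
Maximizing over 8, 5, 0, -2, Row chooses A. Subgame-perfect outcome: (A, R) with payoffs (8, 10).
Under simultaneous play:
Row's best replies: P→D; Q→B; R→A; S→B; T→C.
Player II's best replies: A→R; B→R; C→P; D→Q.
The unique mutual best reply is (A, R), giving (8, 10).
Row's commitment gain: 8 − 8 = 0.

0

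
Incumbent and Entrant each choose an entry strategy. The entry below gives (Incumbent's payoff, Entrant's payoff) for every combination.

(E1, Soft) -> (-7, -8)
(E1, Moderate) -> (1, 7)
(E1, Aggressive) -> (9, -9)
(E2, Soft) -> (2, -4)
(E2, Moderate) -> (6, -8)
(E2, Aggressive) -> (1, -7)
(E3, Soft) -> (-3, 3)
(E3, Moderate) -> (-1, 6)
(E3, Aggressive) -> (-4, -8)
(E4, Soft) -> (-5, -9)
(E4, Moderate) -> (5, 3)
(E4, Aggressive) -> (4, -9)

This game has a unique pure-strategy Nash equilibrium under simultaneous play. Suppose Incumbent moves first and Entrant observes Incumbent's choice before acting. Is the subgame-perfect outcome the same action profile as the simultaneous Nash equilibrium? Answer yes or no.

Work backward from Entrant's decision.
- E1: Entrant compares -8, 7, -9 and picks Moderate; Incumbent would get 1.
- E2: Entrant compares -4, -8, -7 and picks Soft; Incumbent would get 2.
- E3: Entrant compares 3, 6, -8 and picks Moderate; Incumbent would get -1.
- E4: Entrant compares -9, 3, -9 and picks Moderate; Incumbent would get 5.
Incumbent's induced payoffs are 1, 2, -1, 5, so Incumbent commits to E4. Subgame-perfect outcome: (E4, Moderate) with payoffs (5, 3).
Now find the simultaneous Nash equilibrium.
Incumbent's best replies: Soft→E2; Moderate→E2; Aggressive→E1.
Entrant's best replies: E1→Moderate; E2→Soft; E3→Moderate; E4→Moderate.
Only (E2, Soft) has each player best-responding; Nash payoffs (2, -4).
Sequential outcome (E4, Moderate) differs from the Nash profile (E2, Soft).

no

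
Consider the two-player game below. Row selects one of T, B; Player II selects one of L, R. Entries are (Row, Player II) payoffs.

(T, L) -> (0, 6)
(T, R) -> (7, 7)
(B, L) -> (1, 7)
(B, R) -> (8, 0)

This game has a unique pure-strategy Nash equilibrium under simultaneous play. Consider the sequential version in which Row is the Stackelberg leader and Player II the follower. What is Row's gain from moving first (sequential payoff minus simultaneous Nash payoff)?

Player II best-responds to each possible Row move:
- T: Player II compares 6, 7 and picks R; Row would get 7.
- B: Player II compares 7, 0 and picks L; Row would get 1.
Among 7, 1, the best is 7 at T. Subgame-perfect outcome: (T, R) with payoffs (7, 7).
Under simultaneous play:
Row's best replies: L→B; R→B.
Player II's best replies: T→R; B→L.
The unique mutual best reply is (B, L), giving (1, 7).
Row's commitment gain: 7 − 1 = 6.

6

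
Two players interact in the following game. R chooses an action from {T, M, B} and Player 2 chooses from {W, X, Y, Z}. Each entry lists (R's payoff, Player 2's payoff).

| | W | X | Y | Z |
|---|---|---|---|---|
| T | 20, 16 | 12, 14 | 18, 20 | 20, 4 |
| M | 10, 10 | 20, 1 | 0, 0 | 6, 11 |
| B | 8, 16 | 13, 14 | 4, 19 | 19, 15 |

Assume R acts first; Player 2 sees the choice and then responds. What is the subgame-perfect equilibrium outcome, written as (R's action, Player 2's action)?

Work backward from Player 2's decision.
- T: BR = Y, leader payoff 18.
- M: BR = Z, leader payoff 6.
- B: BR = Y, leader payoff 4.
R's induced payoffs are 18, 6, 4, so R commits to T. Subgame-perfect outcome: (T, Y) with payoffs (18, 20).

(T, Y)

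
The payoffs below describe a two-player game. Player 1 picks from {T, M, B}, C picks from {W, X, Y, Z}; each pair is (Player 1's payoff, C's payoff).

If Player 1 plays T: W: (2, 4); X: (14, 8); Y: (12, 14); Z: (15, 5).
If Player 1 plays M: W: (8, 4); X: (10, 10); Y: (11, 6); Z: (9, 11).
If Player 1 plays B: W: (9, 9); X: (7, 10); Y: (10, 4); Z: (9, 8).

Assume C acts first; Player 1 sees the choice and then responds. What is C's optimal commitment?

Y

Solve by backward induction (C leads).
- W: Player 1 compares 2, 8, 9 and picks B; C would get 9.
- X: Player 1 compares 14, 10, 7 and picks T; C would get 8.
- Y: Player 1 compares 12, 11, 10 and picks T; C would get 14.
- Z: Player 1 compares 15, 9, 9 and picks T; C would get 5.
C's induced payoffs are 9, 8, 14, 5, so C commits to Y. Subgame-perfect outcome: (T, Y) with payoffs (12, 14).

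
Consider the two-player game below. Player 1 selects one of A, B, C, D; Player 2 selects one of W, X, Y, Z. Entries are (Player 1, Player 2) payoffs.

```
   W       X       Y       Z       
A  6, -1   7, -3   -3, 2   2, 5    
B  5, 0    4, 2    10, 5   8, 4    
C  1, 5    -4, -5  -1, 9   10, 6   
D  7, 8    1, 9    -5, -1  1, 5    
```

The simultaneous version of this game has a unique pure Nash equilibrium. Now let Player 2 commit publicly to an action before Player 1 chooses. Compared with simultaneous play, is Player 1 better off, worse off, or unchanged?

Solve by backward induction (Player 2 leads).
- W: Player 1 compares 6, 5, 1, 7 and picks D; Player 2 would get 8.
- X: Player 1 compares 7, 4, -4, 1 and picks A; Player 2 would get -3.
- Y: Player 1 compares -3, 10, -1, -5 and picks B; Player 2 would get 5.
- Z: Player 1 compares 2, 8, 10, 1 and picks C; Player 2 would get 6.
Player 2's induced payoffs are 8, -3, 5, 6, so Player 2 commits to W. Subgame-perfect outcome: (D, W) with payoffs (7, 8).
For the simultaneous game, intersect best replies.
Player 1's best replies: W→D; X→A; Y→B; Z→C.
Player 2's best replies: A→Z; B→Y; C→Y; D→X.
Only (B, Y) has each player best-responding; Nash payoffs (10, 5).
Player 1 earns 7 sequentially versus 10 at the Nash outcome: worse off.

worse off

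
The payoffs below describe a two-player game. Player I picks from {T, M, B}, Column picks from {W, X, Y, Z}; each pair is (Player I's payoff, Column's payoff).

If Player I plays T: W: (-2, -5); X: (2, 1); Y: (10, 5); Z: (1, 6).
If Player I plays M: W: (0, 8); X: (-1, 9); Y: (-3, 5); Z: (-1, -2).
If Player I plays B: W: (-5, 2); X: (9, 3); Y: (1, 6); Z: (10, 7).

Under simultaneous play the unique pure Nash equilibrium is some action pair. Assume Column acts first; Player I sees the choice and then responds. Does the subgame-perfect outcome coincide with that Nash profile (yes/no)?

Solve by backward induction (Column leads).
- W → Player I plays M (best of -2, 0, -5); Column gets 8.
- X → Player I plays B (best of 2, -1, 9); Column gets 3.
- Y → Player I plays T (best of 10, -3, 1); Column gets 5.
- Z → Player I plays B (best of 1, -1, 10); Column gets 7.
Column's induced payoffs are 8, 3, 5, 7, so Column commits to W. Subgame-perfect outcome: (M, W) with payoffs (0, 8).
Now find the simultaneous Nash equilibrium.
Player I's best replies: W→M; X→B; Y→T; Z→B.
Column's best replies: T→Z; M→X; B→Z.
The unique mutual best reply is (B, Z), giving (10, 7).
Sequential outcome (M, W) differs from the Nash profile (B, Z).

no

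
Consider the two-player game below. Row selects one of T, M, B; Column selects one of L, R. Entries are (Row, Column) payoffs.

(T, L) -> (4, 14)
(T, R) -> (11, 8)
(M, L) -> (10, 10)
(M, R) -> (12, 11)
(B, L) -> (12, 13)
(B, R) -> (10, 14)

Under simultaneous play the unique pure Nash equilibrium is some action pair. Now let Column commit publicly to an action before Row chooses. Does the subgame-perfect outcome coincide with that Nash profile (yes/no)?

no

Solve by backward induction (Column leads).
- L: Row compares 4, 10, 12 and picks B; Column would get 13.
- R: Row compares 11, 12, 10 and picks M; Column would get 11.
Column's induced payoffs are 13, 11, so Column commits to L. Subgame-perfect outcome: (B, L) with payoffs (12, 13).
Now find the simultaneous Nash equilibrium.
Row's best replies: L→B; R→M.
Column's best replies: T→L; M→R; B→R.
Only (M, R) has each player best-responding; Nash payoffs (12, 11).
Sequential outcome (B, L) differs from the Nash profile (M, R).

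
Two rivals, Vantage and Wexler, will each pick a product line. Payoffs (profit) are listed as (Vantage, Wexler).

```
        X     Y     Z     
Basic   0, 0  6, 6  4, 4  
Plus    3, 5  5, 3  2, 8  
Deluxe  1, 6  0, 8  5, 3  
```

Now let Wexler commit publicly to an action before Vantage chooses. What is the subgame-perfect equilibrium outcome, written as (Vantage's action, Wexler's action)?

(Basic, Y)

Backward induction with Wexler moving first.
- X: BR = Plus, leader payoff 5.
- Y: BR = Basic, leader payoff 6.
- Z: BR = Deluxe, leader payoff 3.
Wexler's induced payoffs are 5, 6, 3, so Wexler commits to Y. Subgame-perfect outcome: (Basic, Y) with payoffs (6, 6).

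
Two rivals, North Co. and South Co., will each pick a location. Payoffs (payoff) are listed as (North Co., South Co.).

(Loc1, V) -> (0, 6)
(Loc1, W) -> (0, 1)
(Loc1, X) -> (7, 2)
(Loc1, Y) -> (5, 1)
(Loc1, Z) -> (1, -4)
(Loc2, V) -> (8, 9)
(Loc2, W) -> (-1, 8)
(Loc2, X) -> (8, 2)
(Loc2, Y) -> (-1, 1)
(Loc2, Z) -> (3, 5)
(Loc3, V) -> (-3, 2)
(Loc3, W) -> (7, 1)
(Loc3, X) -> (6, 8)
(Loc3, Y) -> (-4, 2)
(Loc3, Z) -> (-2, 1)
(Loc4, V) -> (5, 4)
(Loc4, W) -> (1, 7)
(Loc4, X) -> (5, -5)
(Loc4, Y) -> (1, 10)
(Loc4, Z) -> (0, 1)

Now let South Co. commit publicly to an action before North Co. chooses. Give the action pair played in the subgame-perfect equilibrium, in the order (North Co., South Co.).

(Loc2, V)

Work backward from North Co.'s decision.
- V → North Co. plays Loc2 (best of 0, 8, -3, 5); South Co. gets 9.
- W → North Co. plays Loc3 (best of 0, -1, 7, 1); South Co. gets 1.
- X → North Co. plays Loc2 (best of 7, 8, 6, 5); South Co. gets 2.
- Y → North Co. plays Loc1 (best of 5, -1, -4, 1); South Co. gets 1.
- Z → North Co. plays Loc2 (best of 1, 3, -2, 0); South Co. gets 5.
South Co.'s induced payoffs are 9, 1, 2, 1, 5, so South Co. commits to V. Subgame-perfect outcome: (Loc2, V) with payoffs (8, 9).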